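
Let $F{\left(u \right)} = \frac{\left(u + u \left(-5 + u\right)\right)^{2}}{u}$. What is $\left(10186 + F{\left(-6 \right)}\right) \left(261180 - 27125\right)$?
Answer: $2243651230$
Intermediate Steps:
$F{\left(u \right)} = \frac{\left(u + u \left(-5 + u\right)\right)^{2}}{u}$
$\left(10186 + F{\left(-6 \right)}\right) \left(261180 - 27125\right) = \left(10186 - 6 \left(-4 - 6\right)^{2}\right) \left(261180 - 27125\right) = \left(10186 - 6 \left(-10\right)^{2}\right) 234055 = \left(10186 - 600\right) 234055 = 9586 \cdot 234055 = 2243651230$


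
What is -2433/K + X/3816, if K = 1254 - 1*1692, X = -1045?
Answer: 1471103/278568 ≈ 5.2809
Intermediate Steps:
K = -438 (K = 1254 - 1692 = -438)
-2433/K + X/3816 = -2433/(-438) - 1045/3816 = -2433*(-1/438) - 1045*1/3816 = 811/146 - 1045/3816 = 1471103/278568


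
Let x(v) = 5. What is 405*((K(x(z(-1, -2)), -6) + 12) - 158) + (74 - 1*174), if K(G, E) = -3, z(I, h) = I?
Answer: -60445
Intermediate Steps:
405*((K(x(z(-1, -2)), -6) + 12) - 158) + (74 - 1*174) = 405*((-3 + 12) - 158) + (74 - 1*174) = 405*(9 - 158) + (74 - 174) = 405*(-149) - 100 = -60345 - 100 = -60445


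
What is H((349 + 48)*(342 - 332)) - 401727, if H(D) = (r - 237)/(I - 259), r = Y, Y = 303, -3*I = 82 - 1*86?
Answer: -310535169/773 ≈ -4.0173e+5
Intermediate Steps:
I = 4/3 (I = -(82 - 1*86)/3 = -(82 - 86)/3 = -1/3*(-4) = 4/3 ≈ 1.3333)
r = 303
H(D) = -198/773 (H(D) = (303 - 237)/(4/3 - 259) = 66/(-773/3) = 66*(-3/773) = -198/773)
H((349 + 48)*(342 - 332)) - 401727 = -198/773 - 401727 = -310535169/773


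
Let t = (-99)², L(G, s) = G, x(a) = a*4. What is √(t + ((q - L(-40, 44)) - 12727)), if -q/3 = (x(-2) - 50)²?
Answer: 3*I*√1442 ≈ 113.92*I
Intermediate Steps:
x(a) = 4*a
q = -10092 (q = -3*(4*(-2) - 50)² = -3*(-8 - 50)² = -3*(-58)² = -3*3364 = -10092)
t = 9801
√(t + ((q - L(-40, 44)) - 12727)) = √(9801 + ((-10092 - 1*(-40)) - 12727)) = √(9801 + ((-10092 + 40) - 12727)) = √(9801 + (-10052 - 12727)) = √(9801 - 22779) = √(-12978) = 3*I*√1442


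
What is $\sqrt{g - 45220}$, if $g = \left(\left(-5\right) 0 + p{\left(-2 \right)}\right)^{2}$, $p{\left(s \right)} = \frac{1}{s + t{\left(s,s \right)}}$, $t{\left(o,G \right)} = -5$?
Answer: $\frac{i \sqrt{2215779}}{7} \approx 212.65 i$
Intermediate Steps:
$p{\left(s \right)} = \frac{1}{-5 + s}$ ($p{\left(s \right)} = \frac{1}{s - 5} = \frac{1}{-5 + s}$)
$g = \frac{1}{49}$ ($g = \left(\left(-5\right) 0 + \frac{1}{-5 - 2}\right)^{2} = \left(0 + \frac{1}{-7}\right)^{2} = \left(0 - \frac{1}{7}\right)^{2} = \left(- \frac{1}{7}\right)^{2} = \frac{1}{49} \approx 0.020408$)
$\sqrt{g - 45220} = \sqrt{\frac{1}{49} - 45220} = \sqrt{- \frac{2215779}{49}} = \frac{i \sqrt{2215779}}{7}$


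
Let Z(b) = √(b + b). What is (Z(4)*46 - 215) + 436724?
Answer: 436509 + 92*√2 ≈ 4.3664e+5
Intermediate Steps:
Z(b) = √2*√b (Z(b) = √(2*b) = √2*√b)
(Z(4)*46 - 215) + 436724 = ((√2*√4)*46 - 215) + 436724 = ((√2*2)*46 - 215) + 436724 = ((2*√2)*46 - 215) + 436724 = (92*√2 - 215) + 436724 = (-215 + 92*√2) + 436724 = 436509 + 92*√2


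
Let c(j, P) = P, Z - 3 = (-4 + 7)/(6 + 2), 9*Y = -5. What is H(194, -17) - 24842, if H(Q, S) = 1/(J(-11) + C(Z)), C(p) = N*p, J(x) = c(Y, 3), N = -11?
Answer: -6781874/273 ≈ -24842.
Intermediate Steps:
Y = -5/9 (Y = (1/9)*(-5) = -5/9 ≈ -0.55556)
Z = 27/8 (Z = 3 + (-4 + 7)/(6 + 2) = 3 + 3/8 = 27/8 ≈ 3.3750)
J(x) = 3
C(p) = -11*p
H(Q, S) = -8/273 (H(Q, S) = 1/(3 - 11*27/8) = 1/(3 - 297/8) = 1/(-273/8) = -8/273)
H(194, -17) - 24842 = -8/273 - 24842 = -6781874/273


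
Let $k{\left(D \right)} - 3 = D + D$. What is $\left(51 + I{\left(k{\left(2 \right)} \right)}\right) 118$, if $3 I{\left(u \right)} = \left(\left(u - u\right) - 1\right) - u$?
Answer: $\frac{17110}{3} \approx 5703.3$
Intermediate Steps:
$k{\left(D \right)} = 3 + 2 D$ ($k{\left(D \right)} = 3 + \left(D + D\right) = 3 + 2 D$)
$I{\left(u \right)} = - \frac{1}{3} - \frac{u}{3}$ ($I{\left(u \right)} = \frac{\left(\left(u - u\right) - 1\right) - u}{3} = \frac{\left(0 - 1\right) - u}{3} = \frac{-1 - u}{3} = - \frac{1}{3} - \frac{u}{3}$)
$\left(51 + I{\left(k{\left(2 \right)} \right)}\right) 118 = \left(51 - \left(\frac{1}{3} + \frac{3 + 2 \cdot 2}{3}\right)\right) 118 = \left(51 - \left(\frac{1}{3} + \frac{3 + 4}{3}\right)\right) 118 = \left(51 - \frac{8}{3}\right) 118 = \frac{145}{3} \cdot 118 = \frac{17110}{3}$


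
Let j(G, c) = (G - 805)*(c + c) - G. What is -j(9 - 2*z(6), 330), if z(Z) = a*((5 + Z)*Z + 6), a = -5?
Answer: 50889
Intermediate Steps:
z(Z) = -30 - 5*Z*(5 + Z) (z(Z) = -5*((5 + Z)*Z + 6) = -5*(Z*(5 + Z) + 6) = -5*(6 + Z*(5 + Z)) = -30 - 5*Z*(5 + Z))
j(G, c) = -G + 2*c*(-805 + G) (j(G, c) = (-805 + G)*(2*c) - G = 2*c*(-805 + G) - G = -G + 2*c*(-805 + G))
-j(9 - 2*z(6), 330) = -(-(9 - 2*(-30 - 25*6 - 5*6²)) - 1610*330 + 2*(9 - 2*(-30 - 25*6 - 5*6²))*330) = -(-(9 - 2*(-30 - 150 - 5*36)) - 531300 + 2*(9 - 2*(-30 - 150 - 5*36))*330) = -(-(9 - 2*(-30 - 150 - 180)) - 531300 + 2*(9 - 2*(-30 - 150 - 180))*330) = -(-(9 - 2*(-360)) - 531300 + 2*(9 - 2*(-360))*330) = -(-(9 + 720) - 531300 + 2*(9 + 720)*330) = -(-1*729 - 531300 + 2*729*330) = -(-729 - 531300 + 481140) = -1*(-50889) = 50889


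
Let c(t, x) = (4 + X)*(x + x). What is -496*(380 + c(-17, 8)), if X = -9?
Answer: -148800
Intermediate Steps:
c(t, x) = -10*x (c(t, x) = (4 - 9)*(x + x) = -10*x)
-496*(380 + c(-17, 8)) = -496*(380 - 10*8) = -496*(380 - 80) = -496*300 = -148800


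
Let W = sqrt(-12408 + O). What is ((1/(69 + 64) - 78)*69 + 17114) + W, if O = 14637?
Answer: 1560425/133 + sqrt(2229) ≈ 11780.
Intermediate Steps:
W = sqrt(2229) (W = sqrt(-12408 + 14637) = sqrt(2229) ≈ 47.212)
((1/(69 + 64) - 78)*69 + 17114) + W = ((1/(69 + 64) - 78)*69 + 17114) + sqrt(2229) = ((1/133 - 78)*69 + 17114) + sqrt(2229) = (-10373/133*69 + 17114) + sqrt(2229) = (-715737/133 + 17114) + sqrt(2229) = 1560425/133 + sqrt(2229)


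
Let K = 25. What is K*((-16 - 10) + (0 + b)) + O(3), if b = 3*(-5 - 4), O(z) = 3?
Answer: -1322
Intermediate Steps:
b = -27 (b = 3*(-9) = -27)
K*((-16 - 10) + (0 + b)) + O(3) = 25*((-16 - 10) + (0 - 27)) + 3 = 25*(-26 - 27) + 3 = 25*(-53) + 3 = -1325 + 3 = -1322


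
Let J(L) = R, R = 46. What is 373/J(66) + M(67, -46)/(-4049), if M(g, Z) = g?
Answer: 1507195/186254 ≈ 8.0921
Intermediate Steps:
J(L) = 46
373/J(66) + M(67, -46)/(-4049) = 373/46 + 67/(-4049) = 373*(1/46) + 67*(-1/4049) = 373/46 - 67/4049 = 1507195/186254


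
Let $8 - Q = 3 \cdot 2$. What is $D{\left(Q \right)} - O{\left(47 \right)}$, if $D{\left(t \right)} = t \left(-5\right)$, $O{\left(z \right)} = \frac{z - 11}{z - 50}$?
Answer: $2$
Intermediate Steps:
$Q = 2$ ($Q = 8 - 3 \cdot 2 = 8 - 6 = 2$)
$O{\left(z \right)} = \frac{-11 + z}{-50 + z}$
$D{\left(t \right)} = - 5 t$
$D{\left(Q \right)} - O{\left(47 \right)} = \left(-5\right) 2 - \frac{-11 + 47}{-50 + 47} = -10 - \frac{1}{-3} \cdot 36 = -10 - \left(- \frac{1}{3}\right) 36 = -10 - -12 = -10 + 12 = 2$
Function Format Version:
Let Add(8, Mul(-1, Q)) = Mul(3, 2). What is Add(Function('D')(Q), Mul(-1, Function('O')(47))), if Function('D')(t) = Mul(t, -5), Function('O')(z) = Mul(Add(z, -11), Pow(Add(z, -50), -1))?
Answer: 2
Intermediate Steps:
Q = 2 (Q = Add(8, Mul(-1, Mul(3, 2))) = Add(8, Mul(-1, 6)) = Add(8, -6) = 2)
Function('O')(z) = Mul(Pow(Add(-50, z), -1), Add(-11, z)) (Function('O')(z) = Mul(Add(-11, z), Pow(Add(-50, z), -1)) = Mul(Pow(Add(-50, z), -1), Add(-11, z)))
Function('D')(t) = Mul(-5, t)
Add(Function('D')(Q), Mul(-1, Function('O')(47))) = Add(Mul(-5, 2), Mul(-1, Mul(Pow(Add(-50, 47), -1), Add(-11, 47)))) = Add(-10, Mul(-1, Mul(Pow(-3, -1), 36))) = Add(-10, Mul(-1, Mul(Rational(-1, 3), 36))) = Add(-10, Mul(-1, -12)) = Add(-10, 12) = 2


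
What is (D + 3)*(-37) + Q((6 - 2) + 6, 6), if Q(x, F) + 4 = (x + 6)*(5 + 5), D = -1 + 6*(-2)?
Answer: 526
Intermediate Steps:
D = -13 (D = -1 - 12 = -13)
Q(x, F) = 56 + 10*x (Q(x, F) = -4 + (x + 6)*(5 + 5) = -4 + (6 + x)*10 = -4 + (60 + 10*x) = 56 + 10*x)
(D + 3)*(-37) + Q((6 - 2) + 6, 6) = (-13 + 3)*(-37) + (56 + 10*((6 - 2) + 6)) = -10*(-37) + (56 + 10*(4 + 6)) = 370 + (56 + 10*10) = 370 + (56 + 100) = 370 + 156 = 526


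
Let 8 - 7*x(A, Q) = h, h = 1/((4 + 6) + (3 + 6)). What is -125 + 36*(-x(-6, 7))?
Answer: -22061/133 ≈ -165.87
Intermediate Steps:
h = 1/19 (h = 1/(10 + 9) = 1/19 ≈ 0.052632)
x(A, Q) = 151/133 (x(A, Q) = 8/7 - ⅐*1/19 = 8/7 - 1/133 = 151/133)
-125 + 36*(-x(-6, 7)) = -125 + 36*(-1*151/133) = -125 + 36*(-151/133) = -125 - 5436/133 = -22061/133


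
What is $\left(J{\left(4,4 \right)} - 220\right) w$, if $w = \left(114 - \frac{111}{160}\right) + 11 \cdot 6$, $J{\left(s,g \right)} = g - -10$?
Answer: $- \frac{2954967}{80} \approx -36937.0$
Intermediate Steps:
$J{\left(s,g \right)} = 10 + g$ ($J{\left(s,g \right)} = g + 10 = 10 + g$)
$w = \frac{28689}{160}$ ($w = \left(114 - \frac{111}{160}\right) + 66 = \frac{18129}{160} + 66 = \frac{28689}{160} \approx 179.31$)
$\left(J{\left(4,4 \right)} - 220\right) w = \left(\left(10 + 4\right) - 220\right) \frac{28689}{160} = \left(14 - 220\right) \frac{28689}{160} = \left(-206\right) \frac{28689}{160} = - \frac{2954967}{80}$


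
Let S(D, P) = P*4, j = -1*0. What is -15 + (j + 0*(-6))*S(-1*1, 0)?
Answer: -15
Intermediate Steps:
j = 0
S(D, P) = 4*P
-15 + (j + 0*(-6))*S(-1*1, 0) = -15 + (0 + 0*(-6))*(4*0) = -15 + (0 + 0)*0 = -15 + 0*0 = -15 + 0 = -15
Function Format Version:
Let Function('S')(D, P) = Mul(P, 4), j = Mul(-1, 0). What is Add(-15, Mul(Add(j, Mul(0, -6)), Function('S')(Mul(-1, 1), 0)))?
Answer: -15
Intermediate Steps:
j = 0
Function('S')(D, P) = Mul(4, P)
Add(-15, Mul(Add(j, Mul(0, -6)), Function('S')(Mul(-1, 1), 0))) = Add(-15, Mul(Add(0, Mul(0, -6)), Mul(4, 0))) = Add(-15, Mul(Add(0, 0), 0)) = Add(-15, Mul(0, 0)) = Add(-15, 0) = -15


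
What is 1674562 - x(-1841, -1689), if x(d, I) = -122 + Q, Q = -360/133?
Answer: 222733332/133 ≈ 1.6747e+6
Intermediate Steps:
Q = -360/133 (Q = -360*1/133 = -360/133 ≈ -2.7068)
x(d, I) = -16586/133 (x(d, I) = -122 - 360/133 = -16586/133)
1674562 - x(-1841, -1689) = 1674562 - 1*(-16586/133) = 1674562 + 16586/133 = 222733332/133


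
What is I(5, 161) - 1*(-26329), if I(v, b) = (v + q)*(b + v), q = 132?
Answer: 49071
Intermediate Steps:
I(v, b) = (132 + v)*(b + v) (I(v, b) = (v + 132)*(b + v) = (132 + v)*(b + v))
I(5, 161) - 1*(-26329) = (5² + 132*161 + 132*5 + 161*5) - 1*(-26329) = (25 + 21252 + 660 + 805) + 26329 = 22742 + 26329 = 49071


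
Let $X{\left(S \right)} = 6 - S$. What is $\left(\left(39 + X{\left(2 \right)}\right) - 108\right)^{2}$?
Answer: $4225$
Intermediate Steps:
$\left(\left(39 + X{\left(2 \right)}\right) - 108\right)^{2} = \left(\left(39 + \left(6 - 2\right)\right) - 108\right)^{2} = \left(\left(39 + 4\right) - 108\right)^{2} = \left(43 - 108\right)^{2} = \left(-65\right)^{2} = 4225$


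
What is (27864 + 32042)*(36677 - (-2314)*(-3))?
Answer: 1781304910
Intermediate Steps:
(27864 + 32042)*(36677 - (-2314)*(-3)) = 59906*(36677 - 178*39) = 59906*(36677 - 6942) = 59906*29735 = 1781304910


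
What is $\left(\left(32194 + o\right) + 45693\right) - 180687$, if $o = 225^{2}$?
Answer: $-52175$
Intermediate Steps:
$o = 50625$
$\left(\left(32194 + o\right) + 45693\right) - 180687 = \left(\left(32194 + 50625\right) + 45693\right) - 180687 = \left(82819 + 45693\right) - 180687 = 128512 - 180687 = -52175$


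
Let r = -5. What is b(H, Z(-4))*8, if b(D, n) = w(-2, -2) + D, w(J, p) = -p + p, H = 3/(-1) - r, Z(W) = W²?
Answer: 16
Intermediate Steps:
H = 2 (H = 3/(-1) - 1*(-5) = 3*(-1) + 5 = -3 + 5 = 2)
w(J, p) = 0
b(D, n) = D (b(D, n) = 0 + D = D)
b(H, Z(-4))*8 = 2*8 = 16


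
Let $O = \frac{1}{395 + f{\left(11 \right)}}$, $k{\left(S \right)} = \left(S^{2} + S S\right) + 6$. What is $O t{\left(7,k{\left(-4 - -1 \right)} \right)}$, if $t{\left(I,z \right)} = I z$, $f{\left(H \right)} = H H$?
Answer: $\frac{14}{43} \approx 0.32558$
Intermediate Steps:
$f{\left(H \right)} = H^{2}$
$k{\left(S \right)} = 6 + 2 S^{2}$ ($k{\left(S \right)} = \left(S^{2} + S^{2}\right) + 6 = 2 S^{2} + 6 = 6 + 2 S^{2}$)
$O = \frac{1}{516}$ ($O = \frac{1}{395 + 11^{2}} = \frac{1}{395 + 121} = \frac{1}{516} \approx 0.001938$)
$O t{\left(7,k{\left(-4 - -1 \right)} \right)} = \frac{7 \left(6 + 2 \left(-4 - -1\right)^{2}\right)}{516} = \frac{7 \left(6 + 2 \left(-4 + 1\right)^{2}\right)}{516} = \frac{7 \left(6 + 2 \left(-3\right)^{2}\right)}{516} = \frac{7 \left(6 + 2 \cdot 9\right)}{516} = \frac{7 \left(6 + 18\right)}{516} = \frac{7 \cdot 24}{516} = \frac{1}{516} \cdot 168 = \frac{14}{43}$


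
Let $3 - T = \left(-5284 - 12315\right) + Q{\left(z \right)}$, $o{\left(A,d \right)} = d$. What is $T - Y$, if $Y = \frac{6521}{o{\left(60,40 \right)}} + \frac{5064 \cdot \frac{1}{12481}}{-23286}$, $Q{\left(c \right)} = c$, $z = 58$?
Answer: $\frac{33676515792639}{1937550440} \approx 17381.0$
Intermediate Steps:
$T = 17544$ ($T = 3 - \left(\left(-5284 - 12315\right) + 58\right) = 3 - \left(-17599 + 58\right) = 3 - -17541 = 3 + 17541 = 17544$)
$Y = \frac{315869126721}{1937550440}$ ($Y = \frac{6521}{40} + \frac{5064 \cdot \frac{1}{12481}}{-23286} = 6521 \cdot \frac{1}{40} + 5064 \cdot \frac{1}{12481} \left(- \frac{1}{23286}\right) = \frac{6521}{40} + \frac{5064}{12481} \left(- \frac{1}{23286}\right) = \frac{6521}{40} - \frac{844}{48438761} = \frac{315869126721}{1937550440} \approx 163.02$)
$T - Y = 17544 - \frac{315869126721}{1937550440} = \frac{33676515792639}{1937550440}$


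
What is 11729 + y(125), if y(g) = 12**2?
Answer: 11873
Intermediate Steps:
y(g) = 144
11729 + y(125) = 11729 + 144 = 11873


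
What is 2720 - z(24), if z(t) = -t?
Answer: 2744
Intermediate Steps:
2720 - z(24) = 2720 - (-1)*24 = 2720 - 1*(-24) = 2720 + 24 = 2744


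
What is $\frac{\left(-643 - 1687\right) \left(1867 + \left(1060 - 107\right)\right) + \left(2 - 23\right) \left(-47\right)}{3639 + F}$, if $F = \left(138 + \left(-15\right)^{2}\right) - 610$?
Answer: $- \frac{6569613}{3392} \approx -1936.8$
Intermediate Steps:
$F = -247$ ($F = \left(138 + 225\right) - 610 = 363 - 610 = -247$)
$\frac{\left(-643 - 1687\right) \left(1867 + \left(1060 - 107\right)\right) + \left(2 - 23\right) \left(-47\right)}{3639 + F} = \frac{\left(-643 - 1687\right) \left(1867 + \left(1060 - 107\right)\right) + \left(2 - 23\right) \left(-47\right)}{3639 - 247} = \frac{- 2330 \left(1867 + \left(1060 - 107\right)\right) + \left(2 - 23\right) \left(-47\right)}{3392} = \left(- 2330 \left(1867 + 953\right) - -987\right) \frac{1}{3392} = \left(\left(-2330\right) 2820 + 987\right) \frac{1}{3392} = \left(-6570600 + 987\right) \frac{1}{3392} = \left(-6569613\right) \frac{1}{3392} = - \frac{6569613}{3392}$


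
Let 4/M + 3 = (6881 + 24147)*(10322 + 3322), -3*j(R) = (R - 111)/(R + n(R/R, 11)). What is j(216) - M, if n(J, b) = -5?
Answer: -14817111859/89326012119 ≈ -0.16588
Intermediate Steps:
j(R) = -(-111 + R)/(3*(-5 + R)) (j(R) = -(R - 111)/(3*(R - 5)) = -(-111 + R)/(3*(-5 + R)))
M = 4/423346029 (M = 4/(-3 + (6881 + 24147)*(10322 + 3322)) = 4/(-3 + 31028*13644) = 4/(-3 + 423346032) = 4/423346029 ≈ 9.4485e-9)
j(216) - M = (111 - 1*216)/(3*(-5 + 216)) - 1*4/423346029 = (1/3)*(111 - 216)/211 - 4/423346029 = (1/3)*(1/211)*(-105) - 4/423346029 = -35/211 - 4/423346029 = -14817111859/89326012119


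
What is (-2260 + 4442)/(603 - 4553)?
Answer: -1091/1975 ≈ -0.55241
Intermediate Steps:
(-2260 + 4442)/(603 - 4553) = 2182/(-3950) = 2182*(-1/3950) = -1091/1975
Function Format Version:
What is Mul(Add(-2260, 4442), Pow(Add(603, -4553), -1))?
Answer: Rational(-1091, 1975) ≈ -0.55241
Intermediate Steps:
Mul(Add(-2260, 4442), Pow(Add(603, -4553), -1)) = Mul(2182, Pow(-3950, -1)) = Mul(2182, Rational(-1, 3950)) = Rational(-1091, 1975)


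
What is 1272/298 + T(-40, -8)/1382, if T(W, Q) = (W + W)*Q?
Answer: 487156/102959 ≈ 4.7316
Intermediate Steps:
T(W, Q) = 2*Q*W (T(W, Q) = (2*W)*Q = 2*Q*W)
1272/298 + T(-40, -8)/1382 = 1272/298 + (2*(-8)*(-40))/1382 = 1272*(1/298) + 640*(1/1382) = 636/149 + 320/691 = 487156/102959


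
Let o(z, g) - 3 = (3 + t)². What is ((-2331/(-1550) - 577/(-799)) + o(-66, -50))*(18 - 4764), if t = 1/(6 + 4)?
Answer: -87201454431/1238450 ≈ -70412.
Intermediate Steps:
t = ⅒ (t = 1/10 = ⅒ ≈ 0.10000)
o(z, g) = 1261/100 (o(z, g) = 3 + (3 + ⅒)² = 3 + (31/10)² = 3 + 961/100 = 1261/100)
((-2331/(-1550) - 577/(-799)) + o(-66, -50))*(18 - 4764) = ((-2331/(-1550) - 577/(-799)) + 1261/100)*(18 - 4764) = ((-2331*(-1/1550) - 577*(-1/799)) + 1261/100)*(-4746) = ((2331/1550 + 577/799) + 1261/100)*(-4746) = (2756819/1238450 + 1261/100)*(-4746) = (36747347/2476900)*(-4746) = -87201454431/1238450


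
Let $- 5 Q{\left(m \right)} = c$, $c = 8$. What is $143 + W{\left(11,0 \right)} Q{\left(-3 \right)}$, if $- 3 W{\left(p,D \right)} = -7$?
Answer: $\frac{2089}{15} \approx 139.27$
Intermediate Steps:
$Q{\left(m \right)} = - \frac{8}{5}$ ($Q{\left(m \right)} = \left(- \frac{1}{5}\right) 8 = - \frac{8}{5}$)
$W{\left(p,D \right)} = \frac{7}{3}$ ($W{\left(p,D \right)} = \left(- \frac{1}{3}\right) \left(-7\right) = \frac{7}{3}$)
$143 + W{\left(11,0 \right)} Q{\left(-3 \right)} = 143 + \frac{7}{3} \left(- \frac{8}{5}\right) = 143 - \frac{56}{15} = \frac{2089}{15}$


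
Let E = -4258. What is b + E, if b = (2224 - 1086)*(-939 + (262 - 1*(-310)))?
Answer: -421904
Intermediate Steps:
b = -417646 (b = 1138*(-939 + (262 + 310)) = 1138*(-939 + 572) = 1138*(-367) = -417646)
b + E = -417646 - 4258 = -421904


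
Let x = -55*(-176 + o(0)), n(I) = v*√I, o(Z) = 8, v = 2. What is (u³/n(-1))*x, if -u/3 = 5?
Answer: 15592500*I ≈ 1.5592e+7*I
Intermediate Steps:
n(I) = 2*√I
u = -15 (u = -3*5 = -15)
x = 9240 (x = -55*(-176 + 8) = -55*(-168) = 9240)
(u³/n(-1))*x = ((-15)³/((2*√(-1))))*9240 = -3375*(-I/2)*9240 = -(-3375)*I/2*9240 = (3375*I/2)*9240 = 15592500*I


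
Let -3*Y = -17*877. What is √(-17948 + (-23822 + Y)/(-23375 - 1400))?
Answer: 31*I*√4126711299/14865 ≈ 133.97*I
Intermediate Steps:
Y = 14909/3 (Y = -(-17)*877/3 = -⅓*(-14909) = 14909/3 ≈ 4969.7)
√(-17948 + (-23822 + Y)/(-23375 - 1400)) = √(-17948 + (-23822 + 14909/3)/(-23375 - 1400)) = √(-17948 - 56557/3/(-24775)) = √(-17948 - 56557/3*(-1/24775)) = √(-17948 + 56557/74325) = √(-1333928543/74325) = 31*I*√4126711299/14865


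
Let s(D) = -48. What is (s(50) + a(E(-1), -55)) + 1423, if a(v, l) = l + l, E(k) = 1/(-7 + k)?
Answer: 1265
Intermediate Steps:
a(v, l) = 2*l
(s(50) + a(E(-1), -55)) + 1423 = (-48 + 2*(-55)) + 1423 = (-48 - 110) + 1423 = -158 + 1423 = 1265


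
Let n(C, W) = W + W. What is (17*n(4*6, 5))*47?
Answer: 7990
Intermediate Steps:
n(C, W) = 2*W
(17*n(4*6, 5))*47 = (17*(2*5))*47 = (17*10)*47 = 170*47 = 7990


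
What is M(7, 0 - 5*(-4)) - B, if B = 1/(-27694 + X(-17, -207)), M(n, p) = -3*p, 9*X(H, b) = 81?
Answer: -1661099/27685 ≈ -60.000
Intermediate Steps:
X(H, b) = 9 (X(H, b) = (1/9)*81 = 9)
B = -1/27685 (B = 1/(-27694 + 9) = 1/(-27685) = -1/27685 ≈ -3.6121e-5)
M(7, 0 - 5*(-4)) - B = -3*(0 - 5*(-4)) - 1*(-1/27685) = -3*(0 + 20) + 1/27685 = -3*20 + 1/27685 = -60 + 1/27685 = -1661099/27685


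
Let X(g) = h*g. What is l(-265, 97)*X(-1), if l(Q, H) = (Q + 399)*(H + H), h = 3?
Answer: -77988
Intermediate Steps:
X(g) = 3*g
l(Q, H) = 2*H*(399 + Q) (l(Q, H) = (399 + Q)*(2*H) = 2*H*(399 + Q))
l(-265, 97)*X(-1) = (2*97*(399 - 265))*(3*(-1)) = (2*97*134)*(-3) = 25996*(-3) = -77988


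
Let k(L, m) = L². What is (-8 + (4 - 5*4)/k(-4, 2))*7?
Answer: -63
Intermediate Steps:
(-8 + (4 - 5*4)/k(-4, 2))*7 = (-8 + (4 - 5*4)/((-4)²))*7 = (-8 + (4 - 20)/16)*7 = (-8 - 16*1/16)*7 = (-8 - 1)*7 = -9*7 = -63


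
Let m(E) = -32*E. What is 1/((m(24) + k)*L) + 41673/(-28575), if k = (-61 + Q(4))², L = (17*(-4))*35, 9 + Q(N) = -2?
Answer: -3244345129/2224633600 ≈ -1.4584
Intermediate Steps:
Q(N) = -11 (Q(N) = -9 - 2 = -11)
L = -2380 (L = -68*35 = -2380)
k = 5184 (k = (-61 - 11)² = (-72)² = 5184)
1/((m(24) + k)*L) + 41673/(-28575) = 1/((-32*24 + 5184)*(-2380)) + 41673/(-28575) = -1/2380/(-768 + 5184) + 41673*(-1/28575) = -1/2380/4416 - 13891/9525 = (1/4416)*(-1/2380) - 13891/9525 = -1/10510080 - 13891/9525 = -3244345129/2224633600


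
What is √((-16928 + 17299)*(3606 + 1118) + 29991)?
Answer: √1782595 ≈ 1335.1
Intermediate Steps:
√((-16928 + 17299)*(3606 + 1118) + 29991) = √(371*4724 + 29991) = √(1752604 + 29991) = √1782595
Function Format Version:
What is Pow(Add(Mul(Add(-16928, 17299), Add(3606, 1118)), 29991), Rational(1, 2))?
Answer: Pow(1782595, Rational(1, 2)) ≈ 1335.1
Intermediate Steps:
Pow(Add(Mul(Add(-16928, 17299), Add(3606, 1118)), 29991), Rational(1, 2)) = Pow(Add(Mul(371, 4724), 29991), Rational(1, 2)) = Pow(Add(1752604, 29991), Rational(1, 2)) = Pow(1782595, Rational(1, 2))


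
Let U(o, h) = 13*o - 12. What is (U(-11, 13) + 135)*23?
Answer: -460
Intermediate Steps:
U(o, h) = -12 + 13*o
(U(-11, 13) + 135)*23 = ((-12 + 13*(-11)) + 135)*23 = ((-12 - 143) + 135)*23 = (-155 + 135)*23 = -20*23 = -460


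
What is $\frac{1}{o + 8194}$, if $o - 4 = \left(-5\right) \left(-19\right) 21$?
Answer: $\frac{1}{10193} \approx 9.8107 \cdot 10^{-5}$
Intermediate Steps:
$o = 1999$ ($o = 4 + \left(-5\right) \left(-19\right) 21 = 4 + 95 \cdot 21 = 4 + 1995 = 1999$)
$\frac{1}{o + 8194} = \frac{1}{1999 + 8194} = \frac{1}{10193}$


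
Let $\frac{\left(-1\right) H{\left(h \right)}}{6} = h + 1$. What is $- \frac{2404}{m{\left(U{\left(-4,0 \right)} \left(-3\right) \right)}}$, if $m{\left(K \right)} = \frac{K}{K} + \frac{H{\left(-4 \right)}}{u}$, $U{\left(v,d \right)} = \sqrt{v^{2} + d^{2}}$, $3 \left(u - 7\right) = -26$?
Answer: $\frac{12020}{49} \approx 245.31$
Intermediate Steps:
$H{\left(h \right)} = -6 - 6 h$ ($H{\left(h \right)} = - 6 \left(h + 1\right) = - 6 \left(1 + h\right) = -6 - 6 h$)
$u = - \frac{5}{3}$ ($u = 7 + \frac{1}{3} \left(-26\right) = 7 - \frac{26}{3} = - \frac{5}{3} \approx -1.6667$)
$U{\left(v,d \right)} = \sqrt{d^{2} + v^{2}}$
$m{\left(K \right)} = - \frac{49}{5}$ ($m{\left(K \right)} = \frac{K}{K} + \frac{-6 - -24}{- \frac{5}{3}} = 1 + \left(-6 + 24\right) \left(- \frac{3}{5}\right) = 1 + 18 \left(- \frac{3}{5}\right) = 1 - \frac{54}{5} = - \frac{49}{5}$)
$- \frac{2404}{m{\left(U{\left(-4,0 \right)} \left(-3\right) \right)}} = - \frac{2404}{- \frac{49}{5}} = \left(-2404\right) \left(- \frac{5}{49}\right) = \frac{12020}{49}$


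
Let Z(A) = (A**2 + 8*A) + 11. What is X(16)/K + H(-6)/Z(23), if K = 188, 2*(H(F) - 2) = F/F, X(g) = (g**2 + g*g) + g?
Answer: 191371/68056 ≈ 2.8120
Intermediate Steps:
X(g) = g + 2*g**2 (X(g) = (g**2 + g**2) + g = 2*g**2 + g = g + 2*g**2)
H(F) = 5/2 (H(F) = 2 + (F/F)/2 = 2 + (1/2)*1 = 2 + 1/2 = 5/2)
Z(A) = 11 + A**2 + 8*A
X(16)/K + H(-6)/Z(23) = (16*(1 + 2*16))/188 + 5/(2*(11 + 23**2 + 8*23)) = (16*(1 + 32))*(1/188) + 5/(2*(11 + 529 + 184)) = (16*33)*(1/188) + (5/2)/724 = 528*(1/188) + (5/2)*(1/724) = 132/47 + 5/1448 = 191371/68056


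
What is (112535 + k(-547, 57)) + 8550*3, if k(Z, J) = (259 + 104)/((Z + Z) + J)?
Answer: 143297482/1037 ≈ 1.3818e+5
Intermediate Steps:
k(Z, J) = 363/(J + 2*Z) (k(Z, J) = 363/(2*Z + J) = 363/(J + 2*Z))
(112535 + k(-547, 57)) + 8550*3 = (112535 + 363/(57 + 2*(-547))) + 8550*3 = (112535 + 363/(57 - 1094)) + 25650 = (112535 + 363/(-1037)) + 25650 = (112535 + 363*(-1/1037)) + 25650 = (112535 - 363/1037) + 25650 = 116698432/1037 + 25650 = 143297482/1037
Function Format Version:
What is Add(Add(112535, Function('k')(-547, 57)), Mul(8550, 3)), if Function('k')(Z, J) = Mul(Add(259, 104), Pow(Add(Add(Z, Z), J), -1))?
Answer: Rational(143297482, 1037) ≈ 1.3818e+5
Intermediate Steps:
Function('k')(Z, J) = Mul(363, Pow(Add(J, Mul(2, Z)), -1)) (Function('k')(Z, J) = Mul(363, Pow(Add(Mul(2, Z), J), -1)) = Mul(363, Pow(Add(J, Mul(2, Z)), -1)))
Add(Add(112535, Function('k')(-547, 57)), Mul(8550, 3)) = Add(Add(112535, Mul(363, Pow(Add(57, Mul(2, -547)), -1))), Mul(8550, 3)) = Add(Add(112535, Mul(363, Pow(Add(57, -1094), -1))), 25650) = Add(Add(112535, Mul(363, Pow(-1037, -1))), 25650) = Add(Add(112535, Mul(363, Rational(-1, 1037))), 25650) = Add(Add(112535, Rational(-363, 1037)), 25650) = Add(Rational(116698432, 1037), 25650) = Rational(143297482, 1037)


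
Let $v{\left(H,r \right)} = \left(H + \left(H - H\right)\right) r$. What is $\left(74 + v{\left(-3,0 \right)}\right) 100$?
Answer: $7400$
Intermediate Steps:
$v{\left(H,r \right)} = H r$ ($v{\left(H,r \right)} = \left(H + 0\right) r = H r$)
$\left(74 + v{\left(-3,0 \right)}\right) 100 = \left(74 - 0\right) 100 = \left(74 + 0\right) 100 = 74 \cdot 100 = 7400$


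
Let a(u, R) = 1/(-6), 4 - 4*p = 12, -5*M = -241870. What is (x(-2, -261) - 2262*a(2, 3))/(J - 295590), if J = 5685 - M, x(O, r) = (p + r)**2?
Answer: -69546/338279 ≈ -0.20559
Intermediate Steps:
M = 48374 (M = -1/5*(-241870) = 48374)
p = -2 (p = 1 - 1/4*12 = 1 - 3 = -2)
a(u, R) = -1/6
x(O, r) = (-2 + r)**2
J = -42689 (J = 5685 - 1*48374 = 5685 - 48374 = -42689)
(x(-2, -261) - 2262*a(2, 3))/(J - 295590) = ((-2 - 261)**2 - 2262*(-1/6))/(-42689 - 295590) = ((-263)**2 + 377)/(-338279) = (69169 + 377)*(-1/338279) = 69546*(-1/338279) = -69546/338279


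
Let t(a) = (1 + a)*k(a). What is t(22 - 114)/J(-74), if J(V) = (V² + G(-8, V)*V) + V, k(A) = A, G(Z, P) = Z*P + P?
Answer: -4186/16465 ≈ -0.25424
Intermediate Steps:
G(Z, P) = P + P*Z (G(Z, P) = P*Z + P = P + P*Z)
t(a) = a*(1 + a) (t(a) = (1 + a)*a = a*(1 + a))
J(V) = V - 6*V² (J(V) = (V² + (V*(1 - 8))*V) + V = (V² + (V*(-7))*V) + V = (V² + (-7*V)*V) + V = (V² - 7*V²) + V = -6*V² + V = V - 6*V²)
t(22 - 114)/J(-74) = ((22 - 114)*(1 + (22 - 114)))/((-74*(1 - 6*(-74)))) = (-92*(1 - 92))/((-74*(1 + 444))) = (-92*(-91))/((-74*445)) = 8372/(-32930) = 8372*(-1/32930) = -4186/16465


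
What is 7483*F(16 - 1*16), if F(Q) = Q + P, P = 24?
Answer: 179592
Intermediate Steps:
F(Q) = 24 + Q (F(Q) = Q + 24 = 24 + Q)
7483*F(16 - 1*16) = 7483*(24 + (16 - 1*16)) = 7483*(24 + (16 - 16)) = 7483*(24 + 0) = 7483*24 = 179592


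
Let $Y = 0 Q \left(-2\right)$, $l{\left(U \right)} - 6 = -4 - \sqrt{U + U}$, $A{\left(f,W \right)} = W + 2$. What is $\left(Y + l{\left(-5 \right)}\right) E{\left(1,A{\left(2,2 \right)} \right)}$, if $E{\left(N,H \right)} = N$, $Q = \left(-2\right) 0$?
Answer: $2 - i \sqrt{10} \approx 2.0 - 3.1623 i$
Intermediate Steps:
$Q = 0$
$A{\left(f,W \right)} = 2 + W$
$l{\left(U \right)} = 2 - \sqrt{2} \sqrt{U}$ ($l{\left(U \right)} = 6 - \left(4 + \sqrt{U + U}\right) = 6 - \left(4 + \sqrt{2 U}\right) = 6 - \left(4 + \sqrt{2} \sqrt{U}\right) = 2 - \sqrt{2} \sqrt{U}$)
$Y = 0$ ($Y = 0 \cdot 0 \left(-2\right) = 0 \left(-2\right) = 0$)
$\left(Y + l{\left(-5 \right)}\right) E{\left(1,A{\left(2,2 \right)} \right)} = \left(0 + \left(2 - \sqrt{2} \sqrt{-5}\right)\right) 1 = \left(0 + \left(2 - \sqrt{2} i \sqrt{5}\right)\right) 1 = \left(0 + \left(2 - i \sqrt{10}\right)\right) 1 = \left(2 - i \sqrt{10}\right) 1 = 2 - i \sqrt{10}$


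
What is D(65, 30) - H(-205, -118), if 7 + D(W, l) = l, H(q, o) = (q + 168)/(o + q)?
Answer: 7392/323 ≈ 22.885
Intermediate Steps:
H(q, o) = (168 + q)/(o + q)
D(W, l) = -7 + l
D(65, 30) - H(-205, -118) = (-7 + 30) - (168 - 205)/(-118 - 205) = 23 - (-37)/(-323) = 23 - (-1)*(-37)/323 = 23 - 1*37/323 = 23 - 37/323 = 7392/323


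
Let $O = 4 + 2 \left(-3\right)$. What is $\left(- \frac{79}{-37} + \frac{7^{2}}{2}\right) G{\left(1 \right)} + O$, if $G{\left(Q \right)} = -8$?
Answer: $- \frac{7958}{37} \approx -215.08$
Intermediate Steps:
$O = -2$ ($O = 4 - 6 = -2$)
$\left(- \frac{79}{-37} + \frac{7^{2}}{2}\right) G{\left(1 \right)} + O = \left(- \frac{79}{-37} + \frac{7^{2}}{2}\right) \left(-8\right) - 2 = \left(\left(-79\right) \left(- \frac{1}{37}\right) + 49 \cdot \frac{1}{2}\right) \left(-8\right) - 2 = \left(\frac{79}{37} + \frac{49}{2}\right) \left(-8\right) - 2 = \frac{1971}{74} \left(-8\right) - 2 = - \frac{7884}{37} - 2 = - \frac{7958}{37}$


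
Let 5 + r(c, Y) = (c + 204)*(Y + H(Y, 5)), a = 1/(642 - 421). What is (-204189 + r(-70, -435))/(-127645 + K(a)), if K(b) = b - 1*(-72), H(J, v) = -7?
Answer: 29108131/14096816 ≈ 2.0649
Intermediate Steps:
a = 1/221 ≈ 0.0045249
K(b) = 72 + b (K(b) = b + 72 = 72 + b)
r(c, Y) = -5 + (-7 + Y)*(204 + c) (r(c, Y) = -5 + (c + 204)*(Y - 7) = -5 + (204 + c)*(-7 + Y) = -5 + (-7 + Y)*(204 + c))
(-204189 + r(-70, -435))/(-127645 + K(a)) = (-204189 + (-1433 - 7*(-70) + 204*(-435) - 435*(-70)))/(-127645 + (72 + 1/221)) = (-204189 + (-1433 + 490 - 88740 + 30450))/(-127645 + 15913/221) = (-204189 - 59233)/(-28193632/221) = -263422*(-221/28193632) = 29108131/14096816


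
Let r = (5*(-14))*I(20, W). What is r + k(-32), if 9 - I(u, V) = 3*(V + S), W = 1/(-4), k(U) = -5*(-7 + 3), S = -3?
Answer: -2585/2 ≈ -1292.5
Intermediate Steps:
k(U) = 20 (k(U) = -5*(-4) = 20)
W = -¼ ≈ -0.25000
I(u, V) = 18 - 3*V (I(u, V) = 9 - 3*(V - 3) = 9 - 3*(-3 + V) = 9 - (-9 + 3*V) = 9 + (9 - 3*V) = 18 - 3*V)
r = -2625/2 (r = (5*(-14))*(18 - 3*(-¼)) = -70*(18 + ¾) = -70*75/4 = -2625/2 ≈ -1312.5)
r + k(-32) = -2625/2 + 20 = -2585/2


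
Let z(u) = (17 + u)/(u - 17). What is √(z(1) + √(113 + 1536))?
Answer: √(-18 + 16*√1649)/4 ≈ 6.2835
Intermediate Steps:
z(u) = (17 + u)/(-17 + u)
√(z(1) + √(113 + 1536)) = √((17 + 1)/(-17 + 1) + √(113 + 1536)) = √(18/(-16) + √1649) = √(-1/16*18 + √1649) = √(-9/8 + √1649)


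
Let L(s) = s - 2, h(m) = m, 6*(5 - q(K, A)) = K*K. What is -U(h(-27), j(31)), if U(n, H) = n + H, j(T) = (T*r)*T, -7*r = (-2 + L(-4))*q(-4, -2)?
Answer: -7607/3 ≈ -2535.7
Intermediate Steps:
q(K, A) = 5 - K**2/6 (q(K, A) = 5 - K*K/6 = 5 - K**2/6)
L(s) = -2 + s
r = 8/3 (r = -(-2 + (-2 - 4))*(5 - 1/6*(-4)**2)/7 = -(-2 - 6)*(5 - 1/6*16)/7 = -(-8)*(5 - 8/3)/7 = -(-8)*7/(7*3) = -1/7*(-56/3) = 8/3 ≈ 2.6667)
j(T) = 8*T**2/3 (j(T) = (T*(8/3))*T = (8*T/3)*T = 8*T**2/3)
U(n, H) = H + n
-U(h(-27), j(31)) = -((8/3)*31**2 - 27) = -((8/3)*961 - 27) = -(7688/3 - 27) = -1*7607/3 = -7607/3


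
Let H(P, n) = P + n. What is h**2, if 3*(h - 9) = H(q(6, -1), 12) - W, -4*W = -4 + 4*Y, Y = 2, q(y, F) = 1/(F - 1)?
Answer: 6241/36 ≈ 173.36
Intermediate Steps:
q(y, F) = 1/(-1 + F)
W = -1 (W = -(-4 + 4*2)/4 = -(-4 + 8)/4 = -1/4*4 = -1)
h = 79/6 (h = 9 + ((1/(-1 - 1) + 12) - 1*(-1))/3 = 9 + ((1/(-2) + 12) + 1)/3 = 9 + ((-1/2 + 12) + 1)/3 = 9 + (23/2 + 1)/3 = 9 + (1/3)*(25/2) = 9 + 25/6 = 79/6 ≈ 13.167)
h**2 = (79/6)**2 = 6241/36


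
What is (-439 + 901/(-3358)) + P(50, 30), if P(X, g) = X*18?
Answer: 1547137/3358 ≈ 460.73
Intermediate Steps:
P(X, g) = 18*X
(-439 + 901/(-3358)) + P(50, 30) = (-439 + 901/(-3358)) + 18*50 = (-439 + 901*(-1/3358)) + 900 = (-439 - 901/3358) + 900 = -1475063/3358 + 900 = 1547137/3358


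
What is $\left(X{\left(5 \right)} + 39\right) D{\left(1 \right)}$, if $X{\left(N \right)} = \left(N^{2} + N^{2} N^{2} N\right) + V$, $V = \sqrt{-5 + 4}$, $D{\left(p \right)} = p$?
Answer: $3189 + i \approx 3189.0 + 1.0 i$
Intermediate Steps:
$V = i$ ($V = \sqrt{-1} = i \approx 1.0 i$)
$X{\left(N \right)} = i + N^{2} + N^{5}$ ($X{\left(N \right)} = \left(N^{2} + N^{2} N^{2} N\right) + i = \left(N^{2} + N^{4} N\right) + i = \left(N^{2} + N^{5}\right) + i = i + N^{2} + N^{5}$)
$\left(X{\left(5 \right)} + 39\right) D{\left(1 \right)} = \left(\left(i + 5^{2} + 5^{5}\right) + 39\right) 1 = \left(\left(i + 25 + 3125\right) + 39\right) 1 = \left(\left(3150 + i\right) + 39\right) 1 = \left(3189 + i\right) 1 = 3189 + i$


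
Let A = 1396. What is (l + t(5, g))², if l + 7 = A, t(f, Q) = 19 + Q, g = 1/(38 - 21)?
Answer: 572979969/289 ≈ 1.9826e+6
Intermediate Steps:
g = 1/17 ≈ 0.058824
l = 1389 (l = -7 + 1396 = 1389)
(l + t(5, g))² = (1389 + (19 + 1/17))² = (1389 + 324/17)² = (23937/17)² = 572979969/289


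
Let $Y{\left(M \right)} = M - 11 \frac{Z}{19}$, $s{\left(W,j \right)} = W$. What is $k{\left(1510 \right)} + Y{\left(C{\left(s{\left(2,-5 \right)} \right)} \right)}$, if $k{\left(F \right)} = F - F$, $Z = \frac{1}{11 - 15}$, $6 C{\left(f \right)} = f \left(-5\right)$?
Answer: $- \frac{347}{228} \approx -1.5219$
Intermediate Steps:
$C{\left(f \right)} = - \frac{5 f}{6}$ ($C{\left(f \right)} = \frac{f \left(-5\right)}{6} = \frac{\left(-5\right) f}{6} = - \frac{5 f}{6}$)
$Z = - \frac{1}{4}$ ($Z = \frac{1}{-4} = - \frac{1}{4} \approx -0.25$)
$k{\left(F \right)} = 0$
$Y{\left(M \right)} = \frac{11}{76} + M$ ($Y{\left(M \right)} = M - 11 \left(- \frac{1}{4 \cdot 19}\right) = M - 11 \left(\left(- \frac{1}{4}\right) \frac{1}{19}\right) = M - - \frac{11}{76} = M + \frac{11}{76} = \frac{11}{76} + M$)
$k{\left(1510 \right)} + Y{\left(C{\left(s{\left(2,-5 \right)} \right)} \right)} = 0 + \left(\frac{11}{76} - \frac{5}{3}\right) = 0 - \frac{347}{228} = - \frac{347}{228}$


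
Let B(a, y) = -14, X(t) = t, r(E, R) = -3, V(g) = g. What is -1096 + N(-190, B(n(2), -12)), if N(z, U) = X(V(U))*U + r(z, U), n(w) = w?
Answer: -903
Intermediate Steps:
N(z, U) = -3 + U² (N(z, U) = U*U - 3 = U² - 3 = -3 + U²)
-1096 + N(-190, B(n(2), -12)) = -1096 + (-3 + (-14)²) = -1096 + (-3 + 196) = -1096 + 193 = -903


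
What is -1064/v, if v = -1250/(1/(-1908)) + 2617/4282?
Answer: -4556048/10212572617 ≈ -0.00044612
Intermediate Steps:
v = 10212572617/4282 (v = -1250/(-1/1908) + 2617*(1/4282) = -1250*(-1908) + 2617/4282 = 2385000 + 2617/4282 = 10212572617/4282 ≈ 2.3850e+6)
-1064/v = -1064/10212572617/4282 = -1064*4282/10212572617 = -4556048/10212572617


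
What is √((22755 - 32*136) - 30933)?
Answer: I*√12530 ≈ 111.94*I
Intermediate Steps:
√((22755 - 32*136) - 30933) = √((22755 - 1*4352) - 30933) = √((22755 - 4352) - 30933) = √(18403 - 30933) = √(-12530) = I*√12530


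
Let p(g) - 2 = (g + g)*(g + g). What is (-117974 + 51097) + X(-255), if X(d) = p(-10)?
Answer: -66475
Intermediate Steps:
p(g) = 2 + 4*g² (p(g) = 2 + (g + g)*(g + g) = 2 + (2*g)*(2*g) = 2 + 4*g²)
X(d) = 402 (X(d) = 2 + 4*(-10)² = 2 + 4*100 = 2 + 400 = 402)
(-117974 + 51097) + X(-255) = (-117974 + 51097) + 402 = -66877 + 402 = -66475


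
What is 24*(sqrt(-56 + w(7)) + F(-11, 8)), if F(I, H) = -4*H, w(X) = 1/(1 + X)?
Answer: -768 + 6*I*sqrt(894) ≈ -768.0 + 179.4*I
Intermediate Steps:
24*(sqrt(-56 + w(7)) + F(-11, 8)) = 24*(sqrt(-56 + 1/(1 + 7)) - 4*8) = 24*(sqrt(-56 + 1/8) - 32) = 24*(sqrt(-447/8) - 32) = 24*(I*sqrt(894)/4 - 32) = 24*(-32 + I*sqrt(894)/4) = -768 + 6*I*sqrt(894)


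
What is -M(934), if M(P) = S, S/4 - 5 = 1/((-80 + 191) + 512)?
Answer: -12464/623 ≈ -20.006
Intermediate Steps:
S = 12464/623 (S = 20 + 4/((-80 + 191) + 512) = 20 + 4/(111 + 512) = 20 + 4/623 = 12464/623 ≈ 20.006)
M(P) = 12464/623
-M(934) = -1*12464/623 = -12464/623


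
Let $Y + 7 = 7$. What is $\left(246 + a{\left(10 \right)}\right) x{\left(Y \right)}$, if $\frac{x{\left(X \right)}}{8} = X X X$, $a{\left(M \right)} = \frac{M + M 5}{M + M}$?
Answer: $0$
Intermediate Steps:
$a{\left(M \right)} = 3$ ($a{\left(M \right)} = \frac{M + 5 M}{2 M} = 6 M \frac{1}{2 M} = 3$)
$Y = 0$ ($Y = -7 + 7 = 0$)
$x{\left(X \right)} = 8 X^{3}$ ($x{\left(X \right)} = 8 X X X = 8 X^{2} X = 8 X^{3}$)
$\left(246 + a{\left(10 \right)}\right) x{\left(Y \right)} = \left(246 + 3\right) 8 \cdot 0^{3} = 249 \cdot 8 \cdot 0 = 249 \cdot 0 = 0$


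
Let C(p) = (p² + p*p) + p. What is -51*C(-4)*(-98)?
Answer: 139944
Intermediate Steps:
C(p) = p + 2*p² (C(p) = (p² + p²) + p = 2*p² + p = p + 2*p²)
-51*C(-4)*(-98) = -(-204)*(1 + 2*(-4))*(-98) = -(-204)*(1 - 8)*(-98) = -(-204)*(-7)*(-98) = -51*28*(-98) = -1428*(-98) = 139944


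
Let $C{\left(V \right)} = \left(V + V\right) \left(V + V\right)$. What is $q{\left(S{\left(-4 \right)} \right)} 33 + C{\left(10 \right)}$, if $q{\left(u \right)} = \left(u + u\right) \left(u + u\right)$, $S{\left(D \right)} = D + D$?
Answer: $8848$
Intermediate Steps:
$C{\left(V \right)} = 4 V^{2}$ ($C{\left(V \right)} = 2 V 2 V = 4 V^{2}$)
$S{\left(D \right)} = 2 D$
$q{\left(u \right)} = 4 u^{2}$ ($q{\left(u \right)} = 2 u 2 u = 4 u^{2}$)
$q{\left(S{\left(-4 \right)} \right)} 33 + C{\left(10 \right)} = 4 \left(2 \left(-4\right)\right)^{2} \cdot 33 + 4 \cdot 10^{2} = 4 \left(-8\right)^{2} \cdot 33 + 4 \cdot 100 = 4 \cdot 64 \cdot 33 + 400 = 256 \cdot 33 + 400 = 8448 + 400 = 8848$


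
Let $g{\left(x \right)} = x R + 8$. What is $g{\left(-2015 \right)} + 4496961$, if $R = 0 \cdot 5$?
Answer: $4496969$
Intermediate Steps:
$R = 0$
$g{\left(x \right)} = 8$ ($g{\left(x \right)} = x 0 + 8 = 0 + 8 = 8$)
$g{\left(-2015 \right)} + 4496961 = 8 + 4496961 = 4496969$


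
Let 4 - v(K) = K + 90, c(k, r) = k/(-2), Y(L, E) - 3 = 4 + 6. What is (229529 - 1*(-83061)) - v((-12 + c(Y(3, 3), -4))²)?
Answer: 1252073/4 ≈ 3.1302e+5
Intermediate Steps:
Y(L, E) = 13 (Y(L, E) = 3 + (4 + 6) = 3 + 10 = 13)
c(k, r) = -k/2 (c(k, r) = k*(-½) = -k/2)
v(K) = -86 - K (v(K) = 4 - (K + 90) = 4 - (90 + K) = 4 + (-90 - K) = -86 - K)
(229529 - 1*(-83061)) - v((-12 + c(Y(3, 3), -4))²) = (229529 - 1*(-83061)) - (-86 - (-12 - ½*13)²) = (229529 + 83061) - (-86 - (-12 - 13/2)²) = 312590 - (-86 - (-37/2)²) = 312590 - (-86 - 1*1369/4) = 312590 - (-86 - 1369/4) = 312590 - 1*(-1713/4) = 312590 + 1713/4 = 1252073/4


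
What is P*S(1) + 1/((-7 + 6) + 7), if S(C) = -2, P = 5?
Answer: -59/6 ≈ -9.8333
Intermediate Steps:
P*S(1) + 1/((-7 + 6) + 7) = 5*(-2) + 1/((-7 + 6) + 7) = -10 + 1/(-1 + 7) = -10 + 1/6 = -10 + ⅙ = -59/6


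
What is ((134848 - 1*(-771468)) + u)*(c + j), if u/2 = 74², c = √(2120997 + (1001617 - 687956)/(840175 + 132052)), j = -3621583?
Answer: -3321962195244 + 12841752*√10228675583748385/972227 ≈ -3.3206e+12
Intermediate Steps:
c = 14*√10228675583748385/972227 (c = √(2120997 + 313661/972227) = √(2062090863980/972227) = 14*√10228675583748385/972227 ≈ 1456.4)
u = 10952 (u = 2*74² = 2*5476 = 10952)
((134848 - 1*(-771468)) + u)*(c + j) = ((134848 - 1*(-771468)) + 10952)*(14*√10228675583748385/972227 - 3621583) = ((134848 + 771468) + 10952)*(-3621583 + 14*√10228675583748385/972227) = (906316 + 10952)*(-3621583 + 14*√10228675583748385/972227) = 917268*(-3621583 + 14*√10228675583748385/972227) = -3321962195244 + 12841752*√10228675583748385/972227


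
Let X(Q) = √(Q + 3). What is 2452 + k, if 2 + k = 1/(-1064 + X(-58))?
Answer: 2773768886/1132151 - I*√55/1132151 ≈ 2450.0 - 6.5505e-6*I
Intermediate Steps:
X(Q) = √(3 + Q)
k = -2 + 1/(-1064 + I*√55) (k = -2 + 1/(-1064 + √(3 - 58)) = -2 + 1/(-1064 + √(-55)) = -2 + 1/(-1064 + I*√55) ≈ -2.0009 - 6.5505e-6*I)
2452 + k = 2452 + (-2265366/1132151 - I*√55/1132151) = 2773768886/1132151 - I*√55/1132151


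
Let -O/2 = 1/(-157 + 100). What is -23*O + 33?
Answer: 1835/57 ≈ 32.193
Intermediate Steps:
O = 2/57 (O = -2/(-157 + 100) = -2/(-57) = -2*(-1/57) = 2/57 ≈ 0.035088)
-23*O + 33 = -23*2/57 + 33 = -46/57 + 33 = 1835/57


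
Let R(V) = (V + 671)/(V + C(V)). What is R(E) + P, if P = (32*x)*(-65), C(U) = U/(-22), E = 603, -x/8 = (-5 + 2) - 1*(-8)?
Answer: 150512804/1809 ≈ 83202.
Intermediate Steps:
x = -40 (x = -8*((-5 + 2) - 1*(-8)) = -8*(-3 + 8) = -8*5 = -40)
C(U) = -U/22 (C(U) = U*(-1/22) = -U/22)
P = 83200 (P = (32*(-40))*(-65) = -1280*(-65) = 83200)
R(V) = 22*(671 + V)/(21*V) (R(V) = (V + 671)/(V - V/22) = (671 + V)/((21*V/22)) = (671 + V)*(22/(21*V)) = 22*(671 + V)/(21*V))
R(E) + P = (22/21)*(671 + 603)/603 + 83200 = (22/21)*(1/603)*1274 + 83200 = 4004/1809 + 83200 = 150512804/1809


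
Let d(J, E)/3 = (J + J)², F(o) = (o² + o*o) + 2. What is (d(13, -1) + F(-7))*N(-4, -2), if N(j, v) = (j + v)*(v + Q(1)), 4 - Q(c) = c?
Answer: -12768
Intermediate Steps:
F(o) = 2 + 2*o² (F(o) = (o² + o²) + 2 = 2*o² + 2 = 2 + 2*o²)
Q(c) = 4 - c
N(j, v) = (3 + v)*(j + v) (N(j, v) = (j + v)*(v + (4 - 1*1)) = (j + v)*(v + (4 - 1)) = (j + v)*(v + 3) = (j + v)*(3 + v) = (3 + v)*(j + v))
d(J, E) = 12*J² (d(J, E) = 3*(J + J)² = 3*(2*J)² = 3*(4*J²) = 12*J²)
(d(13, -1) + F(-7))*N(-4, -2) = (12*13² + (2 + 2*(-7)²))*((-2)² + 3*(-4) + 3*(-2) - 4*(-2)) = (12*169 + (2 + 2*49))*(4 - 12 - 6 + 8) = (2028 + (2 + 98))*(-6) = (2028 + 100)*(-6) = 2128*(-6) = -12768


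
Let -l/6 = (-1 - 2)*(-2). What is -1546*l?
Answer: 55656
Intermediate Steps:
l = -36 (l = -6*(-1 - 2)*(-2) = -(-18)*(-2) = -6*6 = -36)
-1546*l = -1546*(-36) = 55656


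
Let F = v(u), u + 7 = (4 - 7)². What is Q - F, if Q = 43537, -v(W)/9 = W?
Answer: 43555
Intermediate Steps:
u = 2 (u = -7 + (4 - 7)² = -7 + (-3)² = -7 + 9 = 2)
v(W) = -9*W
F = -18 (F = -9*2 = -18)
Q - F = 43537 - 1*(-18) = 43537 + 18 = 43555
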